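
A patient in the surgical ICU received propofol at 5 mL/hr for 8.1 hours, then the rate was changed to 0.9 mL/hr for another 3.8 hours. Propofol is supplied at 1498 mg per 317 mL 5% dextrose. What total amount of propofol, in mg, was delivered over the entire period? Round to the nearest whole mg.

208 mg

Concentration = 1498 mg ÷ 317 mL = 4.725552 mg/mL
Stage 1: 5 mL/hr × 8.1 hr = 40.5 mL → 40.5 mL × 4.725552 mg/mL = 191.3849 mg
Stage 2: 0.9 mL/hr × 3.8 hr = 3.42 mL → 3.42 mL × 4.725552 mg/mL = 16.16139 mg
Total = 191.3849 + 16.16139 = 207.5462 mg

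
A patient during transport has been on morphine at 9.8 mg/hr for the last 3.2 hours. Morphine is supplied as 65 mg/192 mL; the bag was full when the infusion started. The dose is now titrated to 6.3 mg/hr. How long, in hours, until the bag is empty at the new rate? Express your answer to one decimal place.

Initial rate:
Concentration = 65 mg ÷ 192 mL = 0.3385417 mg/mL
Rate = 9.8 mg/hr ÷ 0.3385417 mg/mL = 28.94769 mL/hr
Volume infused so far = 28.94769 mL/hr × 3.2 hr = 92.63262 mL
Volume remaining = 192 − 92.63262 = 99.36738 mL
New rate:
Rate = 6.3 mg/hr ÷ 0.3385417 mg/mL = 18.60923 mL/hr
Time remaining = 99.36738 mL ÷ 18.60923 mL/hr = 5.339683 hr

5.3 hours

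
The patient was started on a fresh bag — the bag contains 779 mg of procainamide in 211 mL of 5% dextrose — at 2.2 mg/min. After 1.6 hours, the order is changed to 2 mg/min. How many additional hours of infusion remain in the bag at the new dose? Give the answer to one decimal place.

4.7 hours

Initial rate:
2.2 mg/min × 60 min/hr = 132 mg/hr
Concentration = 779 mg ÷ 211 mL = 3.691943 mg/mL
Rate = 132 mg/hr ÷ 3.691943 mg/mL = 35.75353 mL/hr
Volume infused so far = 35.75353 mL/hr × 1.6 hr = 57.20565 mL
Volume remaining = 211 − 57.20565 = 153.7944 mL
New rate:
2 mg/min × 60 min/hr = 120 mg/hr
Rate = 120 mg/hr ÷ 3.691943 mg/mL = 32.50321 mL/hr
Time remaining = 153.7944 mL ÷ 32.50321 mL/hr = 4.731667 hr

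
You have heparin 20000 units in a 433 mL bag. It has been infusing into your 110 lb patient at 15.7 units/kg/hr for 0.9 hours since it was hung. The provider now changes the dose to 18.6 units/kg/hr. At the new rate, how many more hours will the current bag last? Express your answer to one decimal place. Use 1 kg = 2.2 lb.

Initial rate:
Weight = 110 lb ÷ 2.2 lb/kg = 50 kg
Dose = 15.7 units/kg/hr × 50 kg = 785 units/hr
Concentration = 20000 units ÷ 433 mL = 46.18938 units/mL
Rate = 785 units/hr ÷ 46.18938 units/mL = 16.99525 mL/hr
Volume infused so far = 16.99525 mL/hr × 0.9 hr = 15.29572 mL
Volume remaining = 433 − 15.29572 = 417.7043 mL
New rate:
Dose = 18.6 units/kg/hr × 50 kg = 930 units/hr
Rate = 930 units/hr ÷ 46.18938 units/mL = 20.1345 mL/hr
Time remaining = 417.7043 mL ÷ 20.1345 mL/hr = 20.7457 hr

20.7 hours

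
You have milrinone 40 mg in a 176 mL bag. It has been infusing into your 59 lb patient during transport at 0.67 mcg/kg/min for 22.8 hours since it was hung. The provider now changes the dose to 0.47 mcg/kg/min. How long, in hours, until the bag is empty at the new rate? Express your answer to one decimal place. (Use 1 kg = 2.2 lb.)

Initial rate:
Weight = 59 lb ÷ 2.2 lb/kg = 26.81818 kg
Dose = 0.67 mcg/kg/min × 26.81818 kg = 17.96818 mcg/min
17.96818 mcg/min × 60 min/hr = 1078.091 mcg/hr
Concentration = 40 mg ÷ 176 mL = 0.2272727 mg/mL = 227.2727 mcg/mL
Rate = 1078.091 mcg/hr ÷ 227.2727 mcg/mL = 4.7436 mL/hr
Volume infused so far = 4.7436 mL/hr × 22.8 hr = 108.1541 mL
Volume remaining = 176 − 108.1541 = 67.84592 mL
New rate:
Dose = 0.47 mcg/kg/min × 26.81818 kg = 12.60455 mcg/min
12.60455 mcg/min × 60 min/hr = 756.2727 mcg/hr
Rate = 756.2727 mcg/hr ÷ 227.2727 mcg/mL = 3.3276 mL/hr
Time remaining = 67.84592 mL ÷ 3.3276 mL/hr = 20.38884 hr

20.4 hours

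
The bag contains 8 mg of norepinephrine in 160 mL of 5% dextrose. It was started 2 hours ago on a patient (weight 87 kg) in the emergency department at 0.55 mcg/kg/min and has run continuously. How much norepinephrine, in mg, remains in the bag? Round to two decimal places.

Dose = 0.55 mcg/kg/min × 87 kg = 47.85 mcg/min
47.85 mcg/min × 60 min/hr = 2871 mcg/hr
Concentration = 8 mg ÷ 160 mL = 0.05 mg/mL = 50 mcg/mL
Rate = 2871 mcg/hr ÷ 50 mcg/mL = 57.42 mL/hr
Volume infused = 57.42 mL/hr × 2 hr = 114.84 mL
Volume remaining = 160 − 114.84 = 45.16 mL
Drug remaining = 45.16 mL × 50 mcg/mL = 2258 mcg = 2.258 mg

2.26 mg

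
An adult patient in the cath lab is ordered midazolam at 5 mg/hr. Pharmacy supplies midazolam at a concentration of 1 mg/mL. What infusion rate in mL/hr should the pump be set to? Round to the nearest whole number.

5 mL/hr

Rate = 5 mg/hr ÷ 1 mg/mL = 5 mL/hr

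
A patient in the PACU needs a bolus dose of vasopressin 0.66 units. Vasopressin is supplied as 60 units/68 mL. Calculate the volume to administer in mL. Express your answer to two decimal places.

0.75 mL

Concentration = 60 units ÷ 68 mL = 0.8823529 units/mL
Volume = 0.66 units ÷ 0.8823529 units/mL = 0.748 mL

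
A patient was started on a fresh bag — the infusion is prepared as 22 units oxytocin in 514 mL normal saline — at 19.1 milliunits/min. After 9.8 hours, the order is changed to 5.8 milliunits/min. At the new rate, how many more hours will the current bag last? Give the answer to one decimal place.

Initial rate:
19.1 milliunits/min × 60 min/hr = 1146 milliunits/hr
Concentration = 22 units ÷ 514 mL = 0.04280156 units/mL = 42.80156 milliunits/mL
Rate = 1146 milliunits/hr ÷ 42.80156 milliunits/mL = 26.77473 mL/hr
Volume infused so far = 26.77473 mL/hr × 9.8 hr = 262.3923 mL
Volume remaining = 514 − 262.3923 = 251.6077 mL
New rate:
5.8 milliunits/min × 60 min/hr = 348 milliunits/hr
Rate = 348 milliunits/hr ÷ 42.80156 milliunits/mL = 8.130545 mL/hr
Time remaining = 251.6077 mL ÷ 8.130545 mL/hr = 30.94598 hr

30.9 hours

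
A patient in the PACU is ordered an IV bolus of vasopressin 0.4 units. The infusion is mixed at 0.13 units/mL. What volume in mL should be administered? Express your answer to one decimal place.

3.1 mL

Volume = 0.4 units ÷ 0.13 units/mL = 3.076923 mL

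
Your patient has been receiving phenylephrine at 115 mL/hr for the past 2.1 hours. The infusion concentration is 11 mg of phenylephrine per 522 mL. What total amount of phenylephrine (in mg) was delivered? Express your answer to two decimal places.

Concentration = 11 mg ÷ 522 mL = 0.0210728 mg/mL = 21.0728 mcg/mL
Drug rate = 115 mL/hr × 21.0728 mcg/mL = 2423.372 mcg/hr
Total = 2423.372 mcg/hr × 2.1 hr = 5089.08 mcg = 5.08908 mg

5.09 mg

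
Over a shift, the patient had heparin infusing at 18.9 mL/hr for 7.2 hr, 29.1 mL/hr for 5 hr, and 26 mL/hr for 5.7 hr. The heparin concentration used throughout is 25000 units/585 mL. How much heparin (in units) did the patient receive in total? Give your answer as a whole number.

Concentration = 25000 units ÷ 585 mL = 42.73504 units/mL
Stage 1: 18.9 mL/hr × 7.2 hr = 136.08 mL → 136.08 mL × 42.73504 units/mL = 5815.385 units
Stage 2: 29.1 mL/hr × 5 hr = 145.5 mL → 145.5 mL × 42.73504 units/mL = 6217.949 units
Stage 3: 26 mL/hr × 5.7 hr = 148.2 mL → 148.2 mL × 42.73504 units/mL = 6333.333 units
Total = 5815.385 + 6217.949 + 6333.333 = 18366.67 units

18367 units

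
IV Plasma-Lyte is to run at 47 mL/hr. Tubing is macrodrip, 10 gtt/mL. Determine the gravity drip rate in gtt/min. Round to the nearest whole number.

47 mL/hr ÷ 60 min/hr = 0.7833333 mL/min
0.7833333 mL/min × 10 gtt/mL = 7.833333 gtt/min

8 gtt/min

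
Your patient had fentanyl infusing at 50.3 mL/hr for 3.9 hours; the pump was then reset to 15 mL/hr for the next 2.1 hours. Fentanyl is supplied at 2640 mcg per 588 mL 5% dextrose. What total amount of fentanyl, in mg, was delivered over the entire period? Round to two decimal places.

Concentration = 2640 mcg ÷ 588 mL = 4.489796 mcg/mL
Stage 1: 50.3 mL/hr × 3.9 hr = 196.17 mL → 196.17 mL × 4.489796 mcg/mL = 880.7633 mcg
Stage 2: 15 mL/hr × 2.1 hr = 31.5 mL → 31.5 mL × 4.489796 mcg/mL = 141.4286 mcg
Total = 880.7633 + 141.4286 = 1022.192 mcg = 1.022192 mg

1.02 mg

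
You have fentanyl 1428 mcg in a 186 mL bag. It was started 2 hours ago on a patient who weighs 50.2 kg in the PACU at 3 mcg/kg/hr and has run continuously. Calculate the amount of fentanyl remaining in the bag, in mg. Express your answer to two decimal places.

Dose = 3 mcg/kg/hr × 50.2 kg = 150.6 mcg/hr
Concentration = 1428 mcg ÷ 186 mL = 7.677419 mcg/mL
Rate = 150.6 mcg/hr ÷ 7.677419 mcg/mL = 19.61597 mL/hr
Volume infused = 19.61597 mL/hr × 2 hr = 39.23193 mL
Volume remaining = 186 − 39.23193 = 146.7681 mL
Drug remaining = 146.7681 mL × 7.677419 mcg/mL = 1126.8 mcg = 1.1268 mg

1.13 mg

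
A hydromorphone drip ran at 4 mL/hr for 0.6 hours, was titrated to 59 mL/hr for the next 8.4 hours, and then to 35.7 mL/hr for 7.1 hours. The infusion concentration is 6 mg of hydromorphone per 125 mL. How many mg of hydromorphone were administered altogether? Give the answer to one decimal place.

36.1 mg

Concentration = 6 mg ÷ 125 mL = 0.048 mg/mL
Stage 1: 4 mL/hr × 0.6 hr = 2.4 mL → 2.4 mL × 0.048 mg/mL = 0.1152 mg
Stage 2: 59 mL/hr × 8.4 hr = 495.6 mL → 495.6 mL × 0.048 mg/mL = 23.7888 mg
Stage 3: 35.7 mL/hr × 7.1 hr = 253.47 mL → 253.47 mL × 0.048 mg/mL = 12.16656 mg
Total = 0.1152 + 23.7888 + 12.16656 = 36.07056 mg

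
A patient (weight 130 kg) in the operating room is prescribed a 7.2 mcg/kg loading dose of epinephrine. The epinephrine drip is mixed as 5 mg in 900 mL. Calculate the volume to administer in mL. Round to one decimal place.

Dose = 7.2 mcg/kg × 130 kg = 936 mcg
Concentration = 5 mg ÷ 900 mL = 0.005555556 mg/mL = 5.555556 mcg/mL
Volume = 936 mcg ÷ 5.555556 mcg/mL = 168.48 mL

168.5 mL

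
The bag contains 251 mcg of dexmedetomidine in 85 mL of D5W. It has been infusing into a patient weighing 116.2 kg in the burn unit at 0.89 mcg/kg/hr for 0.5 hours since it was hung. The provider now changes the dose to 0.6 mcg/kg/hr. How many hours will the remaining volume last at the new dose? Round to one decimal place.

Initial rate:
Dose = 0.89 mcg/kg/hr × 116.2 kg = 103.418 mcg/hr
Concentration = 251 mcg ÷ 85 mL = 2.952941 mcg/mL
Rate = 103.418 mcg/hr ÷ 2.952941 mcg/mL = 35.02203 mL/hr
Volume infused so far = 35.02203 mL/hr × 0.5 hr = 17.51102 mL
Volume remaining = 85 − 17.51102 = 67.48898 mL
New rate:
Dose = 0.6 mcg/kg/hr × 116.2 kg = 69.72 mcg/hr
Rate = 69.72 mcg/hr ÷ 2.952941 mcg/mL = 23.61036 mL/hr
Time remaining = 67.48898 mL ÷ 23.61036 mL/hr = 2.858448 hr

2.9 hours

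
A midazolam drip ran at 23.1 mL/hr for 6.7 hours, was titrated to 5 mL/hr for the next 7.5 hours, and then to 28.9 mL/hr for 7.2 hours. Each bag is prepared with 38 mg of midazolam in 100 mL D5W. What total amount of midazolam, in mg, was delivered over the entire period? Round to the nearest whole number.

Concentration = 38 mg ÷ 100 mL = 0.38 mg/mL
Stage 1: 23.1 mL/hr × 6.7 hr = 154.77 mL → 154.77 mL × 0.38 mg/mL = 58.8126 mg
Stage 2: 5 mL/hr × 7.5 hr = 37.5 mL → 37.5 mL × 0.38 mg/mL = 14.25 mg
Stage 3: 28.9 mL/hr × 7.2 hr = 208.08 mL → 208.08 mL × 0.38 mg/mL = 79.0704 mg
Total = 58.8126 + 14.25 + 79.0704 = 152.133 mg

152 mg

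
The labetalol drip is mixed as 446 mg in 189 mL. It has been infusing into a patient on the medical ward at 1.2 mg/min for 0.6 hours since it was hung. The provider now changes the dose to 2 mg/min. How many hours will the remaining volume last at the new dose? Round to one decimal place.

3.4 hours

Initial rate:
1.2 mg/min × 60 min/hr = 72 mg/hr
Concentration = 446 mg ÷ 189 mL = 2.359788 mg/mL
Rate = 72 mg/hr ÷ 2.359788 mg/mL = 30.51121 mL/hr
Volume infused so far = 30.51121 mL/hr × 0.6 hr = 18.30673 mL
Volume remaining = 189 − 18.30673 = 170.6933 mL
New rate:
2 mg/min × 60 min/hr = 120 mg/hr
Rate = 120 mg/hr ÷ 2.359788 mg/mL = 50.85202 mL/hr
Time remaining = 170.6933 mL ÷ 50.85202 mL/hr = 3.356667 hr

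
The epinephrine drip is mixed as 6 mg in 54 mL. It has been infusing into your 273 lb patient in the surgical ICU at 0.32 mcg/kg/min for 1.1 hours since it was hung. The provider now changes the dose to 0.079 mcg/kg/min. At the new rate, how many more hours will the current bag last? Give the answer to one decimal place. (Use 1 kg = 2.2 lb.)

Initial rate:
Weight = 273 lb ÷ 2.2 lb/kg = 124.0909 kg
Dose = 0.32 mcg/kg/min × 124.0909 kg = 39.70909 mcg/min
39.70909 mcg/min × 60 min/hr = 2382.545 mcg/hr
Concentration = 6 mg ÷ 54 mL = 0.1111111 mg/mL = 111.1111 mcg/mL
Rate = 2382.545 mcg/hr ÷ 111.1111 mcg/mL = 21.44291 mL/hr
Volume infused so far = 21.44291 mL/hr × 1.1 hr = 23.5872 mL
Volume remaining = 54 − 23.5872 = 30.4128 mL
New rate:
Dose = 0.079 mcg/kg/min × 124.0909 kg = 9.803182 mcg/min
9.803182 mcg/min × 60 min/hr = 588.1909 mcg/hr
Rate = 588.1909 mcg/hr ÷ 111.1111 mcg/mL = 5.293718 mL/hr
Time remaining = 30.4128 mL ÷ 5.293718 mL/hr = 5.745073 hr

5.7 hours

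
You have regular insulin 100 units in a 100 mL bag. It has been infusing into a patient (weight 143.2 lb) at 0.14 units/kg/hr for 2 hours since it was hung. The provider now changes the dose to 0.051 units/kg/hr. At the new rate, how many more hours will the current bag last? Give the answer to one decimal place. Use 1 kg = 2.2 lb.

24.6 hours

Initial rate:
Weight = 143.2 lb ÷ 2.2 lb/kg = 65.09091 kg
Dose = 0.14 units/kg/hr × 65.09091 kg = 9.112727 units/hr
Concentration = 100 units ÷ 100 mL = 1 units/mL
Rate = 9.112727 units/hr ÷ 1 units/mL = 9.112727 mL/hr
Volume infused so far = 9.112727 mL/hr × 2 hr = 18.22545 mL
Volume remaining = 100 − 18.22545 = 81.77455 mL
New rate:
Dose = 0.051 units/kg/hr × 65.09091 kg = 3.319636 units/hr
Rate = 3.319636 units/hr ÷ 1 units/mL = 3.319636 mL/hr
Time remaining = 81.77455 mL ÷ 3.319636 mL/hr = 24.63359 hr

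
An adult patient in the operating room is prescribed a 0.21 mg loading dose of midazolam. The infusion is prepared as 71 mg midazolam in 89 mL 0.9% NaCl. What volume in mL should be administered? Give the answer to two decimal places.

Concentration = 71 mg ÷ 89 mL = 0.7977528 mg/mL
Volume = 0.21 mg ÷ 0.7977528 mg/mL = 0.2632394 mL

0.26 mL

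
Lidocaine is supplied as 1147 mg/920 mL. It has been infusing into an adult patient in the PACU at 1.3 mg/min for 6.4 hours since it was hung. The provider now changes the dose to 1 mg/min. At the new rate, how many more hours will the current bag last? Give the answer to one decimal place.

10.8 hours

Initial rate:
1.3 mg/min × 60 min/hr = 78 mg/hr
Concentration = 1147 mg ÷ 920 mL = 1.246739 mg/mL
Rate = 78 mg/hr ÷ 1.246739 mg/mL = 62.56321 mL/hr
Volume infused so far = 62.56321 mL/hr × 6.4 hr = 400.4045 mL
Volume remaining = 920 − 400.4045 = 519.5955 mL
New rate:
1 mg/min × 60 min/hr = 60 mg/hr
Rate = 60 mg/hr ÷ 1.246739 mg/mL = 48.12554 mL/hr
Time remaining = 519.5955 mL ÷ 48.12554 mL/hr = 10.79667 hr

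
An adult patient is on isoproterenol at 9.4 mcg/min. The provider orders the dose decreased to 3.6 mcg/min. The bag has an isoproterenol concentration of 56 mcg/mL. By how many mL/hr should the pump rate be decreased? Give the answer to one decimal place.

6.2 mL/hr

At the current dose:
9.4 mcg/min × 60 min/hr = 564 mcg/hr
Rate = 564 mcg/hr ÷ 56 mcg/mL = 10.07143 mL/hr
At the new dose:
3.6 mcg/min × 60 min/hr = 216 mcg/hr
Rate = 216 mcg/hr ÷ 56 mcg/mL = 3.857143 mL/hr
Change = 3.857143 − 10.07143 = -6.214286 mL/hr → 6.214286 mL/hr decrease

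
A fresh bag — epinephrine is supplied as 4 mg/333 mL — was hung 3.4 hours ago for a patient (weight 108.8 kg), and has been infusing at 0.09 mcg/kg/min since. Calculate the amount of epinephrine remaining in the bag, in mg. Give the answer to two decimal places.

Dose = 0.09 mcg/kg/min × 108.8 kg = 9.792 mcg/min
9.792 mcg/min × 60 min/hr = 587.52 mcg/hr
Concentration = 4 mg ÷ 333 mL = 0.01201201 mg/mL = 12.01201 mcg/mL
Rate = 587.52 mcg/hr ÷ 12.01201 mcg/mL = 48.91104 mL/hr
Volume infused = 48.91104 mL/hr × 3.4 hr = 166.2975 mL
Volume remaining = 333 − 166.2975 = 166.7025 mL
Drug remaining = 166.7025 mL × 12.01201 mcg/mL = 2002.432 mcg = 2.002432 mg

2.00 mg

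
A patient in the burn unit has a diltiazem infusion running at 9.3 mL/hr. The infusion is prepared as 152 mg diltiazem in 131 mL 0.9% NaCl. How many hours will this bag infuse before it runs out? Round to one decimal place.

14.1 hours

Duration = 131 mL ÷ 9.3 mL/hr = 14.08602 hr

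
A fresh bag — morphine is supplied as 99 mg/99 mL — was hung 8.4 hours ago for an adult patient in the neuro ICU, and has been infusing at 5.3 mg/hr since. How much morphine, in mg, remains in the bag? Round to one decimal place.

54.5 mg

Concentration = 99 mg ÷ 99 mL = 1 mg/mL
Rate = 5.3 mg/hr ÷ 1 mg/mL = 5.3 mL/hr
Volume infused = 5.3 mL/hr × 8.4 hr = 44.52 mL
Volume remaining = 99 − 44.52 = 54.48 mL
Drug remaining = 54.48 mL × 1 mg/mL = 54.48 mg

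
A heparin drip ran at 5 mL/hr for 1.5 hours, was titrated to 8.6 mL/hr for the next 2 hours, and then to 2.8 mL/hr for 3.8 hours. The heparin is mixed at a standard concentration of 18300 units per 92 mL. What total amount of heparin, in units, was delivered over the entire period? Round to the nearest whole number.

Concentration = 18300 units ÷ 92 mL = 198.913 units/mL
Stage 1: 5 mL/hr × 1.5 hr = 7.5 mL → 7.5 mL × 198.913 units/mL = 1491.848 units
Stage 2: 8.6 mL/hr × 2 hr = 17.2 mL → 17.2 mL × 198.913 units/mL = 3421.304 units
Stage 3: 2.8 mL/hr × 3.8 hr = 10.64 mL → 10.64 mL × 198.913 units/mL = 2116.435 units
Total = 1491.848 + 3421.304 + 2116.435 = 7029.587 units

7030 units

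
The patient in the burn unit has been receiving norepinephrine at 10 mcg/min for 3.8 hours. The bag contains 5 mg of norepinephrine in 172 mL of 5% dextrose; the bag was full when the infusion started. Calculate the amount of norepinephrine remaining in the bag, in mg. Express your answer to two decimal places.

10 mcg/min × 60 min/hr = 600 mcg/hr
Concentration = 5 mg ÷ 172 mL = 0.02906977 mg/mL = 29.06977 mcg/mL
Rate = 600 mcg/hr ÷ 29.06977 mcg/mL = 20.64 mL/hr
Volume infused = 20.64 mL/hr × 3.8 hr = 78.432 mL
Volume remaining = 172 − 78.432 = 93.568 mL
Drug remaining = 93.568 mL × 29.06977 mcg/mL = 2720 mcg = 2.72 mg

2.72 mg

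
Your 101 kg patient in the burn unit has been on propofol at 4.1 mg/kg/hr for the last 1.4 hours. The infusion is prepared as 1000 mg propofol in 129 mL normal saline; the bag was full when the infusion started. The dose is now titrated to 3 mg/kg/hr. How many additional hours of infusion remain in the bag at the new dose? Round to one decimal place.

Initial rate:
Dose = 4.1 mg/kg/hr × 101 kg = 414.1 mg/hr
Concentration = 1000 mg ÷ 129 mL = 7.751938 mg/mL
Rate = 414.1 mg/hr ÷ 7.751938 mg/mL = 53.4189 mL/hr
Volume infused so far = 53.4189 mL/hr × 1.4 hr = 74.78646 mL
Volume remaining = 129 − 74.78646 = 54.21354 mL
New rate:
Dose = 3 mg/kg/hr × 101 kg = 303 mg/hr
Rate = 303 mg/hr ÷ 7.751938 mg/mL = 39.087 mL/hr
Time remaining = 54.21354 mL ÷ 39.087 mL/hr = 1.386997 hr

1.4 hours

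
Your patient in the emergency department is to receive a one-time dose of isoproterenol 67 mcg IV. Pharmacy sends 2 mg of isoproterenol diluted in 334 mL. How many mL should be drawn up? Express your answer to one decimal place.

Concentration = 2 mg ÷ 334 mL = 0.005988024 mg/mL = 5.988024 mcg/mL
Volume = 67 mcg ÷ 5.988024 mcg/mL = 11.189 mL

11.2 mL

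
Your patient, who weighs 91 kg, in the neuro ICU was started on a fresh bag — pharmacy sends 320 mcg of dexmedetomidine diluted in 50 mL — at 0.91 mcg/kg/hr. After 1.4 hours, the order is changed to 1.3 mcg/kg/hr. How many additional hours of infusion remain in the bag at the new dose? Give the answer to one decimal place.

Initial rate:
Dose = 0.91 mcg/kg/hr × 91 kg = 82.81 mcg/hr
Concentration = 320 mcg ÷ 50 mL = 6.4 mcg/mL
Rate = 82.81 mcg/hr ÷ 6.4 mcg/mL = 12.93906 mL/hr
Volume infused so far = 12.93906 mL/hr × 1.4 hr = 18.11469 mL
Volume remaining = 50 − 18.11469 = 31.88531 mL
New rate:
Dose = 1.3 mcg/kg/hr × 91 kg = 118.3 mcg/hr
Rate = 118.3 mcg/hr ÷ 6.4 mcg/mL = 18.48438 mL/hr
Time remaining = 31.88531 mL ÷ 18.48438 mL/hr = 1.724987 hr

1.7 hours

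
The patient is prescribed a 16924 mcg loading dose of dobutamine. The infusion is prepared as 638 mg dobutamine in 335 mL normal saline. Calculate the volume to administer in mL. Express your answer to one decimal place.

8.9 mL

Concentration = 638 mg ÷ 335 mL = 1.904478 mg/mL = 1904.478 mcg/mL
Volume = 16924 mcg ÷ 1904.478 mcg/mL = 8.886426 mL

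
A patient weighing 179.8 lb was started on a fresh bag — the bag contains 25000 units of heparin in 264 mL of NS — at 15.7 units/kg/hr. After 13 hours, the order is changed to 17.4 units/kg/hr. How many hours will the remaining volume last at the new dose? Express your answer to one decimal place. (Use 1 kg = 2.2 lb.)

Initial rate:
Weight = 179.8 lb ÷ 2.2 lb/kg = 81.72727 kg
Dose = 15.7 units/kg/hr × 81.72727 kg = 1283.118 units/hr
Concentration = 25000 units ÷ 264 mL = 94.69697 units/mL
Rate = 1283.118 units/hr ÷ 94.69697 units/mL = 13.54973 mL/hr
Volume infused so far = 13.54973 mL/hr × 13 hr = 176.1465 mL
Volume remaining = 264 − 176.1465 = 87.85354 mL
New rate:
Dose = 17.4 units/kg/hr × 81.72727 kg = 1422.055 units/hr
Rate = 1422.055 units/hr ÷ 94.69697 units/mL = 15.0169 mL/hr
Time remaining = 87.85354 mL ÷ 15.0169 mL/hr = 5.850313 hr

5.9 hours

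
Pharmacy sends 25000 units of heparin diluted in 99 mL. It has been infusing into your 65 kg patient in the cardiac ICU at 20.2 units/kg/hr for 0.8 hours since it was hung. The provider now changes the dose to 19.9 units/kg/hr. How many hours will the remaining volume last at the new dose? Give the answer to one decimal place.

18.5 hours

Initial rate:
Dose = 20.2 units/kg/hr × 65 kg = 1313 units/hr
Concentration = 25000 units ÷ 99 mL = 252.5253 units/mL
Rate = 1313 units/hr ÷ 252.5253 units/mL = 5.19948 mL/hr
Volume infused so far = 5.19948 mL/hr × 0.8 hr = 4.159584 mL
Volume remaining = 99 − 4.159584 = 94.84042 mL
New rate:
Dose = 19.9 units/kg/hr × 65 kg = 1293.5 units/hr
Rate = 1293.5 units/hr ÷ 252.5253 units/mL = 5.12226 mL/hr
Time remaining = 94.84042 mL ÷ 5.12226 mL/hr = 18.51535 hr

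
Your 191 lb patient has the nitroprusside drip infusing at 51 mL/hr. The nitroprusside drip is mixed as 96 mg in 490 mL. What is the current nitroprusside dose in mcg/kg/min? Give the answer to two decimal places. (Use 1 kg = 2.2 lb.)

Weight = 191 lb ÷ 2.2 lb/kg = 86.81818 kg
Concentration = 96 mg ÷ 490 mL = 0.1959184 mg/mL = 195.9184 mcg/mL
Drug rate = 51 mL/hr × 195.9184 mcg/mL = 9991.837 mcg/hr
9991.837 mcg/hr ÷ 60 min/hr = 166.5306 mcg/min
166.5306 mcg/min ÷ 86.81818 kg = 1.918154 mcg/kg/min

1.92 mcg/kg/min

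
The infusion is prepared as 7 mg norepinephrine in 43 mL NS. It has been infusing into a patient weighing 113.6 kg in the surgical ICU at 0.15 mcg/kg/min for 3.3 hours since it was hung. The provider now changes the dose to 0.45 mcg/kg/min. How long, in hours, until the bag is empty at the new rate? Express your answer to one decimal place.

1.2 hours

Initial rate:
Dose = 0.15 mcg/kg/min × 113.6 kg = 17.04 mcg/min
17.04 mcg/min × 60 min/hr = 1022.4 mcg/hr
Concentration = 7 mg ÷ 43 mL = 0.1627907 mg/mL = 162.7907 mcg/mL
Rate = 1022.4 mcg/hr ÷ 162.7907 mcg/mL = 6.280457 mL/hr
Volume infused so far = 6.280457 mL/hr × 3.3 hr = 20.72551 mL
Volume remaining = 43 − 20.72551 = 22.27449 mL
New rate:
Dose = 0.45 mcg/kg/min × 113.6 kg = 51.12 mcg/min
51.12 mcg/min × 60 min/hr = 3067.2 mcg/hr
Rate = 3067.2 mcg/hr ÷ 162.7907 mcg/mL = 18.84137 mL/hr
Time remaining = 22.27449 mL ÷ 18.84137 mL/hr = 1.182212 hr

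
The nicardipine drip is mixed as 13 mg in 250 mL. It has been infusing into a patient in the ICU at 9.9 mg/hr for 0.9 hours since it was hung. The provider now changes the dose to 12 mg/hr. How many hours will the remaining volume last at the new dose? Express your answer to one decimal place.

Initial rate:
Concentration = 13 mg ÷ 250 mL = 0.052 mg/mL
Rate = 9.9 mg/hr ÷ 0.052 mg/mL = 190.3846 mL/hr
Volume infused so far = 190.3846 mL/hr × 0.9 hr = 171.3462 mL
Volume remaining = 250 − 171.3462 = 78.65385 mL
New rate:
Rate = 12 mg/hr ÷ 0.052 mg/mL = 230.7692 mL/hr
Time remaining = 78.65385 mL ÷ 230.7692 mL/hr = 0.3408333 hr

0.3 hours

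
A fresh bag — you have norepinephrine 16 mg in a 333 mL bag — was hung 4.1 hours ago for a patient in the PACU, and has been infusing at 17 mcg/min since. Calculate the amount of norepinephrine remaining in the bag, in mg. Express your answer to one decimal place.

17 mcg/min × 60 min/hr = 1020 mcg/hr
Concentration = 16 mg ÷ 333 mL = 0.04804805 mg/mL = 48.04805 mcg/mL
Rate = 1020 mcg/hr ÷ 48.04805 mcg/mL = 21.22875 mL/hr
Volume infused = 21.22875 mL/hr × 4.1 hr = 87.03787 mL
Volume remaining = 333 − 87.03787 = 245.9621 mL
Drug remaining = 245.9621 mL × 48.04805 mcg/mL = 11818 mcg = 11.818 mg

11.8 mg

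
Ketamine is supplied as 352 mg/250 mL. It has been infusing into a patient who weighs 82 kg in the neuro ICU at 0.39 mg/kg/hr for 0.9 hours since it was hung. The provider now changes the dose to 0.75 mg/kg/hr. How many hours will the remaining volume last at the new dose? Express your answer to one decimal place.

5.3 hours

Initial rate:
Dose = 0.39 mg/kg/hr × 82 kg = 31.98 mg/hr
Concentration = 352 mg ÷ 250 mL = 1.408 mg/mL
Rate = 31.98 mg/hr ÷ 1.408 mg/mL = 22.71307 mL/hr
Volume infused so far = 22.71307 mL/hr × 0.9 hr = 20.44176 mL
Volume remaining = 250 − 20.44176 = 229.5582 mL
New rate:
Dose = 0.75 mg/kg/hr × 82 kg = 61.5 mg/hr
Rate = 61.5 mg/hr ÷ 1.408 mg/mL = 43.67898 mL/hr
Time remaining = 229.5582 mL ÷ 43.67898 mL/hr = 5.255577 hr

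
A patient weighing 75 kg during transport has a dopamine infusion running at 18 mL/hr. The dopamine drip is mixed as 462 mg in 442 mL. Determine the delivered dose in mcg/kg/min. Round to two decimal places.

Concentration = 462 mg ÷ 442 mL = 1.045249 mg/mL = 1045.249 mcg/mL
Drug rate = 18 mL/hr × 1045.249 mcg/mL = 18814.48 mcg/hr
18814.48 mcg/hr ÷ 60 min/hr = 313.5747 mcg/min
313.5747 mcg/min ÷ 75 kg = 4.180995 mcg/kg/min

4.18 mcg/kg/min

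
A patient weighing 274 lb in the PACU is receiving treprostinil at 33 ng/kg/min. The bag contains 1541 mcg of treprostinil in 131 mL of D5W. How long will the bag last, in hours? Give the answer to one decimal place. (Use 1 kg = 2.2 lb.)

Weight = 274 lb ÷ 2.2 lb/kg = 124.5455 kg
Dose = 33 ng/kg/min × 124.5455 kg = 4110 ng/min
4110 ng/min × 60 min/hr = 246600 ng/hr
Concentration = 1541 mcg ÷ 131 mL = 11.76336 mcg/mL = 11763.36 ng/mL
Rate = 246600 ng/hr ÷ 11763.36 ng/mL = 20.9634 mL/hr
Duration = 131 mL ÷ 20.9634 mL/hr = 6.248986 hr

6.2 hours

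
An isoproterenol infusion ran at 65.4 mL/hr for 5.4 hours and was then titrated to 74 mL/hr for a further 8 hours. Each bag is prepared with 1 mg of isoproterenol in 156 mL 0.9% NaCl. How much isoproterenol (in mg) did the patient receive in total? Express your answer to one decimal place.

6.1 mg

Concentration = 1 mg ÷ 156 mL = 0.006410256 mg/mL
Stage 1: 65.4 mL/hr × 5.4 hr = 353.16 mL → 353.16 mL × 0.006410256 mg/mL = 2.263846 mg
Stage 2: 74 mL/hr × 8 hr = 592 mL → 592 mL × 0.006410256 mg/mL = 3.794872 mg
Total = 2.263846 + 3.794872 = 6.058718 mg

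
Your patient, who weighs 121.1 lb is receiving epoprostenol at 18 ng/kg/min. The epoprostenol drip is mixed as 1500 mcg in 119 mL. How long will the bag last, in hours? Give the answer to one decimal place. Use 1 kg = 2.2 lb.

Weight = 121.1 lb ÷ 2.2 lb/kg = 55.04545 kg
Dose = 18 ng/kg/min × 55.04545 kg = 990.8182 ng/min
990.8182 ng/min × 60 min/hr = 59449.09 ng/hr
Concentration = 1500 mcg ÷ 119 mL = 12.60504 mcg/mL = 12605.04 ng/mL
Rate = 59449.09 ng/hr ÷ 12605.04 ng/mL = 4.716295 mL/hr
Duration = 119 mL ÷ 4.716295 mL/hr = 25.23167 hr

25.2 hours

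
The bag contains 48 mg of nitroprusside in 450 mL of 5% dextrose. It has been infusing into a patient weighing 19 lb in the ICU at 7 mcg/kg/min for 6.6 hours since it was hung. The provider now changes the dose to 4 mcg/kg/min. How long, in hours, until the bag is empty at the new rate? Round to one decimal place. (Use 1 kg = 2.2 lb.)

Initial rate:
Weight = 19 lb ÷ 2.2 lb/kg = 8.636364 kg
Dose = 7 mcg/kg/min × 8.636364 kg = 60.45455 mcg/min
60.45455 mcg/min × 60 min/hr = 3627.273 mcg/hr
Concentration = 48 mg ÷ 450 mL = 0.1066667 mg/mL = 106.6667 mcg/mL
Rate = 3627.273 mcg/hr ÷ 106.6667 mcg/mL = 34.00568 mL/hr
Volume infused so far = 34.00568 mL/hr × 6.6 hr = 224.4375 mL
Volume remaining = 450 − 224.4375 = 225.5625 mL
New rate:
Dose = 4 mcg/kg/min × 8.636364 kg = 34.54545 mcg/min
34.54545 mcg/min × 60 min/hr = 2072.727 mcg/hr
Rate = 2072.727 mcg/hr ÷ 106.6667 mcg/mL = 19.43182 mL/hr
Time remaining = 225.5625 mL ÷ 19.43182 mL/hr = 11.60789 hr

11.6 hours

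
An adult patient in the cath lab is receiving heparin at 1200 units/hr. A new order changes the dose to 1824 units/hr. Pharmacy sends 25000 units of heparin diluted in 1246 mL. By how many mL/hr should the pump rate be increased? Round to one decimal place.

31.1 mL/hr

At the current dose:
Concentration = 25000 units ÷ 1246 mL = 20.06421 units/mL
Rate = 1200 units/hr ÷ 20.06421 units/mL = 59.808 mL/hr
At the new dose:
Rate = 1824 units/hr ÷ 20.06421 units/mL = 90.90816 mL/hr
Change = 90.90816 − 59.808 = 31.10016 mL/hr → 31.10016 mL/hr increase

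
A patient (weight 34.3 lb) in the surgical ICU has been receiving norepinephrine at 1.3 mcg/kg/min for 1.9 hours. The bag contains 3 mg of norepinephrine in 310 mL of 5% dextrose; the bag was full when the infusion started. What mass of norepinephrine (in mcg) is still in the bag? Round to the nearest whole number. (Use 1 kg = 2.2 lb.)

Weight = 34.3 lb ÷ 2.2 lb/kg = 15.59091 kg
Dose = 1.3 mcg/kg/min × 15.59091 kg = 20.26818 mcg/min
20.26818 mcg/min × 60 min/hr = 1216.091 mcg/hr
Concentration = 3 mg ÷ 310 mL = 0.009677419 mg/mL = 9.677419 mcg/mL
Rate = 1216.091 mcg/hr ÷ 9.677419 mcg/mL = 125.6627 mL/hr
Volume infused = 125.6627 mL/hr × 1.9 hr = 238.7592 mL
Volume remaining = 310 − 238.7592 = 71.24082 mL
Drug remaining = 71.24082 mL × 9.677419 mcg/mL = 689.4273 mcg

689 mcg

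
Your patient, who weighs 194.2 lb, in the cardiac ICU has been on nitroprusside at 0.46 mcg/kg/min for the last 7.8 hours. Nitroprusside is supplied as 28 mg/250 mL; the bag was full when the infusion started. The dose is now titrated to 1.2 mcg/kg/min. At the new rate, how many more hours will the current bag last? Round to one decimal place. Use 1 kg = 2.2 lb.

1.4 hours

Initial rate:
Weight = 194.2 lb ÷ 2.2 lb/kg = 88.27273 kg
Dose = 0.46 mcg/kg/min × 88.27273 kg = 40.60545 mcg/min
40.60545 mcg/min × 60 min/hr = 2436.327 mcg/hr
Concentration = 28 mg ÷ 250 mL = 0.112 mg/mL = 112 mcg/mL
Rate = 2436.327 mcg/hr ÷ 112 mcg/mL = 21.75292 mL/hr
Volume infused so far = 21.75292 mL/hr × 7.8 hr = 169.6728 mL
Volume remaining = 250 − 169.6728 = 80.32721 mL
New rate:
Dose = 1.2 mcg/kg/min × 88.27273 kg = 105.9273 mcg/min
105.9273 mcg/min × 60 min/hr = 6355.636 mcg/hr
Rate = 6355.636 mcg/hr ÷ 112 mcg/mL = 56.74675 mL/hr
Time remaining = 80.32721 mL ÷ 56.74675 mL/hr = 1.415538 hr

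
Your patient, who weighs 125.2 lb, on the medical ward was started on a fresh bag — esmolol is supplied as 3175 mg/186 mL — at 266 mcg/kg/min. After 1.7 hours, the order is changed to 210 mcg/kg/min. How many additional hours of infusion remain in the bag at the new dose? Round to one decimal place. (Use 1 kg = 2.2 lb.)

2.3 hours

Initial rate:
Weight = 125.2 lb ÷ 2.2 lb/kg = 56.90909 kg
Dose = 266 mcg/kg/min × 56.90909 kg = 15137.82 mcg/min
15137.82 mcg/min × 60 min/hr = 908269.1 mcg/hr
Concentration = 3175 mg ÷ 186 mL = 17.06989 mg/mL = 17069.89 mcg/mL
Rate = 908269.1 mcg/hr ÷ 17069.89 mcg/mL = 53.20883 mL/hr
Volume infused so far = 53.20883 mL/hr × 1.7 hr = 90.45502 mL
Volume remaining = 186 − 90.45502 = 95.54498 mL
New rate:
Dose = 210 mcg/kg/min × 56.90909 kg = 11950.91 mcg/min
11950.91 mcg/min × 60 min/hr = 717054.5 mcg/hr
Rate = 717054.5 mcg/hr ÷ 17069.89 mcg/mL = 42.00697 mL/hr
Time remaining = 95.54498 mL ÷ 42.00697 mL/hr = 2.274503 hr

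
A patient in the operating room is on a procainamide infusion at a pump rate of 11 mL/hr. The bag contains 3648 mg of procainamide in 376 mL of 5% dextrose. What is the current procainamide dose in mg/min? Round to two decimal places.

1.78 mg/min

Concentration = 3648 mg ÷ 376 mL = 9.702128 mg/mL
Drug rate = 11 mL/hr × 9.702128 mg/mL = 106.7234 mg/hr
106.7234 mg/hr ÷ 60 min/hr = 1.778723 mg/min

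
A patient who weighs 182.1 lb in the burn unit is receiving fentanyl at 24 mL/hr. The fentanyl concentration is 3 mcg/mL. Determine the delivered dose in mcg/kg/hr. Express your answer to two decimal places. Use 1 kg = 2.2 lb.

Weight = 182.1 lb ÷ 2.2 lb/kg = 82.77273 kg
Drug rate = 24 mL/hr × 3 mcg/mL = 72 mcg/hr
72 mcg/hr ÷ 82.77273 kg = 0.8698517 mcg/kg/hr

0.87 mcg/kg/hr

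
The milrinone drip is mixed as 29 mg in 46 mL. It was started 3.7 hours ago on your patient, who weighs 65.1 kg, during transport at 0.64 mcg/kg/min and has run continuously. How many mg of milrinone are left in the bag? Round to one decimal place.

19.8 mg

Dose = 0.64 mcg/kg/min × 65.1 kg = 41.664 mcg/min
41.664 mcg/min × 60 min/hr = 2499.84 mcg/hr
Concentration = 29 mg ÷ 46 mL = 0.6304348 mg/mL = 630.4348 mcg/mL
Rate = 2499.84 mcg/hr ÷ 630.4348 mcg/mL = 3.965263 mL/hr
Volume infused = 3.965263 mL/hr × 3.7 hr = 14.67147 mL
Volume remaining = 46 − 14.67147 = 31.32853 mL
Drug remaining = 31.32853 mL × 630.4348 mcg/mL = 19750.59 mcg = 19.75059 mg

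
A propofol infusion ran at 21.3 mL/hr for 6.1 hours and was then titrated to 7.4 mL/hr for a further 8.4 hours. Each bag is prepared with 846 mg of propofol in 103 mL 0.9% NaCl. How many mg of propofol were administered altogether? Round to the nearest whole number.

Concentration = 846 mg ÷ 103 mL = 8.213592 mg/mL
Stage 1: 21.3 mL/hr × 6.1 hr = 129.93 mL → 129.93 mL × 8.213592 mg/mL = 1067.192 mg
Stage 2: 7.4 mL/hr × 8.4 hr = 62.16 mL → 62.16 mL × 8.213592 mg/mL = 510.5569 mg
Total = 1067.192 + 510.5569 = 1577.749 mg

1578 mg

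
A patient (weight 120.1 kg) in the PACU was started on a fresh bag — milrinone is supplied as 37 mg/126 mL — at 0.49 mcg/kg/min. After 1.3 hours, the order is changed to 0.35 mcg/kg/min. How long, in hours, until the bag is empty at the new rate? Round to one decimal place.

Initial rate:
Dose = 0.49 mcg/kg/min × 120.1 kg = 58.849 mcg/min
58.849 mcg/min × 60 min/hr = 3530.94 mcg/hr
Concentration = 37 mg ÷ 126 mL = 0.2936508 mg/mL = 293.6508 mcg/mL
Rate = 3530.94 mcg/hr ÷ 293.6508 mcg/mL = 12.02428 mL/hr
Volume infused so far = 12.02428 mL/hr × 1.3 hr = 15.63157 mL
Volume remaining = 126 − 15.63157 = 110.3684 mL
New rate:
Dose = 0.35 mcg/kg/min × 120.1 kg = 42.035 mcg/min
42.035 mcg/min × 60 min/hr = 2522.1 mcg/hr
Rate = 2522.1 mcg/hr ÷ 293.6508 mcg/mL = 8.588773 mL/hr
Time remaining = 110.3684 mL ÷ 8.588773 mL/hr = 12.85031 hr

12.9 hours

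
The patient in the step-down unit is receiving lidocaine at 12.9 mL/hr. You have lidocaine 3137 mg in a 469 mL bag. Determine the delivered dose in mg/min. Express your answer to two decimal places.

1.44 mg/min

Concentration = 3137 mg ÷ 469 mL = 6.688699 mg/mL
Drug rate = 12.9 mL/hr × 6.688699 mg/mL = 86.28422 mg/hr
86.28422 mg/hr ÷ 60 min/hr = 1.43807 mg/min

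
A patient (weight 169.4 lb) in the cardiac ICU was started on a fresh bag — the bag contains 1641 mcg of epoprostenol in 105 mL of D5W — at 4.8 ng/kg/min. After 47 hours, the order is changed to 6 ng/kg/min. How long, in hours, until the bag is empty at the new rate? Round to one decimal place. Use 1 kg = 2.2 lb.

Initial rate:
Weight = 169.4 lb ÷ 2.2 lb/kg = 77 kg
Dose = 4.8 ng/kg/min × 77 kg = 369.6 ng/min
369.6 ng/min × 60 min/hr = 22176 ng/hr
Concentration = 1641 mcg ÷ 105 mL = 15.62857 mcg/mL = 15628.57 ng/mL
Rate = 22176 ng/hr ÷ 15628.57 ng/mL = 1.41894 mL/hr
Volume infused so far = 1.41894 mL/hr × 47 hr = 66.69016 mL
Volume remaining = 105 − 66.69016 = 38.30984 mL
New rate:
Dose = 6 ng/kg/min × 77 kg = 462 ng/min
462 ng/min × 60 min/hr = 27720 ng/hr
Rate = 27720 ng/hr ÷ 15628.57 ng/mL = 1.773675 mL/hr
Time remaining = 38.30984 mL ÷ 1.773675 mL/hr = 21.59913 hr

21.6 hours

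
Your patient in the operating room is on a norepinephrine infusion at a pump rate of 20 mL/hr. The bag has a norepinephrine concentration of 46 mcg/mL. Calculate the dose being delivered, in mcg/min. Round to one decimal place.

15.3 mcg/min

Drug rate = 20 mL/hr × 46 mcg/mL = 920 mcg/hr
920 mcg/hr ÷ 60 min/hr = 15.33333 mcg/min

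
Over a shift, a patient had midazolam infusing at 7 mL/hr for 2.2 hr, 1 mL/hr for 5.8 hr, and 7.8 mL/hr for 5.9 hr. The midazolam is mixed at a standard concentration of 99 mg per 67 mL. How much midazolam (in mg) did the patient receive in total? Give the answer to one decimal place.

99.3 mg

Concentration = 99 mg ÷ 67 mL = 1.477612 mg/mL
Stage 1: 7 mL/hr × 2.2 hr = 15.4 mL → 15.4 mL × 1.477612 mg/mL = 22.75522 mg
Stage 2: 1 mL/hr × 5.8 hr = 5.8 mL → 5.8 mL × 1.477612 mg/mL = 8.570149 mg
Stage 3: 7.8 mL/hr × 5.9 hr = 46.02 mL → 46.02 mL × 1.477612 mg/mL = 67.9997 mg
Total = 22.75522 + 8.570149 + 67.9997 = 99.32507 mg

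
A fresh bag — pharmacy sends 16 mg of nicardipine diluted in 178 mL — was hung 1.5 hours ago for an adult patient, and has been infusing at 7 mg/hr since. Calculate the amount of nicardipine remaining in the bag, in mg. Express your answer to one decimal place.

Concentration = 16 mg ÷ 178 mL = 0.08988764 mg/mL
Rate = 7 mg/hr ÷ 0.08988764 mg/mL = 77.875 mL/hr
Volume infused = 77.875 mL/hr × 1.5 hr = 116.8125 mL
Volume remaining = 178 − 116.8125 = 61.1875 mL
Drug remaining = 61.1875 mL × 0.08988764 mg/mL = 5.5 mg

5.5 mg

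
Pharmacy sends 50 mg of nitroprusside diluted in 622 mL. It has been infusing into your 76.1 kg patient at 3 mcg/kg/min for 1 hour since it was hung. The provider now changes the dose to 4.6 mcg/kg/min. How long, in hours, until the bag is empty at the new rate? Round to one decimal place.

Initial rate:
Dose = 3 mcg/kg/min × 76.1 kg = 228.3 mcg/min
228.3 mcg/min × 60 min/hr = 13698 mcg/hr
Concentration = 50 mg ÷ 622 mL = 0.08038585 mg/mL = 80.38585 mcg/mL
Rate = 13698 mcg/hr ÷ 80.38585 mcg/mL = 170.4031 mL/hr
Volume infused so far = 170.4031 mL/hr × 1 hr = 170.4031 mL
Volume remaining = 622 − 170.4031 = 451.5969 mL
New rate:
Dose = 4.6 mcg/kg/min × 76.1 kg = 350.06 mcg/min
350.06 mcg/min × 60 min/hr = 21003.6 mcg/hr
Rate = 21003.6 mcg/hr ÷ 80.38585 mcg/mL = 261.2848 mL/hr
Time remaining = 451.5969 mL ÷ 261.2848 mL/hr = 1.72837 hr

1.7 hours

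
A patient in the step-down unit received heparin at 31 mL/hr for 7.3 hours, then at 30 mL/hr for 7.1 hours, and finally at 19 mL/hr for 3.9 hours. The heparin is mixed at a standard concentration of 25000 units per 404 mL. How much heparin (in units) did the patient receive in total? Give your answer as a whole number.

31770 units

Concentration = 25000 units ÷ 404 mL = 61.88119 units/mL
Stage 1: 31 mL/hr × 7.3 hr = 226.3 mL → 226.3 mL × 61.88119 units/mL = 14003.71 units
Stage 2: 30 mL/hr × 7.1 hr = 213 mL → 213 mL × 61.88119 units/mL = 13180.69 units
Stage 3: 19 mL/hr × 3.9 hr = 74.1 mL → 74.1 mL × 61.88119 units/mL = 4585.396 units
Total = 14003.71 + 13180.69 + 4585.396 = 31769.8 units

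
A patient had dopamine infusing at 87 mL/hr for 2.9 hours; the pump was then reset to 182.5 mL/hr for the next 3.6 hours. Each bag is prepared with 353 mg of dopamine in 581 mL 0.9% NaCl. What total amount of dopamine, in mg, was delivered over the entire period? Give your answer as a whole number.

Concentration = 353 mg ÷ 581 mL = 0.6075731 mg/mL
Stage 1: 87 mL/hr × 2.9 hr = 252.3 mL → 252.3 mL × 0.6075731 mg/mL = 153.2907 mg
Stage 2: 182.5 mL/hr × 3.6 hr = 657 mL → 657 mL × 0.6075731 mg/mL = 399.1756 mg
Total = 153.2907 + 399.1756 = 552.4663 mg

552 mg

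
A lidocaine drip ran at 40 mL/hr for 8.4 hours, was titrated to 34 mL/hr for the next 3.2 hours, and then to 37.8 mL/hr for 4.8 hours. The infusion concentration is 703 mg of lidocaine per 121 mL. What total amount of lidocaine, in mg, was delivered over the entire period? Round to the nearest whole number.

3638 mg

Concentration = 703 mg ÷ 121 mL = 5.809917 mg/mL
Stage 1: 40 mL/hr × 8.4 hr = 336 mL → 336 mL × 5.809917 mg/mL = 1952.132 mg
Stage 2: 34 mL/hr × 3.2 hr = 108.8 mL → 108.8 mL × 5.809917 mg/mL = 632.119 mg
Stage 3: 37.8 mL/hr × 4.8 hr = 181.44 mL → 181.44 mL × 5.809917 mg/mL = 1054.151 mg
Total = 1952.132 + 632.119 + 1054.151 = 3638.403 mg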